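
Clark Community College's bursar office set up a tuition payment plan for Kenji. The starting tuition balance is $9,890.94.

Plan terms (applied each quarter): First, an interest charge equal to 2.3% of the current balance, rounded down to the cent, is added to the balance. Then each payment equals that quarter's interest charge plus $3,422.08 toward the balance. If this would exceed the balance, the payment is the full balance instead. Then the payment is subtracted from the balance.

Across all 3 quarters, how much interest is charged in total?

Quarter 1: opening $9,890.94; interest $227.49 → $10,118.43; payment $3,649.57; balance $6,468.86
Quarter 2: opening $6,468.86; interest $148.78 → $6,617.64; payment $3,570.86; balance $3,046.78
Quarter 3: opening $3,046.78; interest $70.07 → $3,116.85; payment $3,116.85; balance $0.00
Total interest: $227.49 + $148.78 + $70.07 = $446.34

$446.34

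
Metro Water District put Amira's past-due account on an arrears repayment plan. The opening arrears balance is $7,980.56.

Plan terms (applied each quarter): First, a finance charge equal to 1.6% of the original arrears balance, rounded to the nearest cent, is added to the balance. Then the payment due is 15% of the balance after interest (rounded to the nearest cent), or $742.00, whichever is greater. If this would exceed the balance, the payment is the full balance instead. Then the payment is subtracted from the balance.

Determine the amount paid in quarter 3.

Quarter 1: $7,980.56 +$127.69 interest = $8,108.25; pay $1,216.24 → $6,892.01
Quarter 2: $6,892.01 +$127.69 interest = $7,019.70; pay $1,052.96 → $5,966.74
Quarter 3: $5,966.74 +$127.69 interest = $6,094.43; pay $914.16 → $5,180.27

$914.16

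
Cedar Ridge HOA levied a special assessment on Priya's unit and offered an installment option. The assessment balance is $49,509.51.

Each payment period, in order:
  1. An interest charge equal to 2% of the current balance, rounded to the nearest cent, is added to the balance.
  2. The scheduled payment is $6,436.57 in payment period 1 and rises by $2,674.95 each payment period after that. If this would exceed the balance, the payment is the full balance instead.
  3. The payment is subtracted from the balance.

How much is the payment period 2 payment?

# | Opening | Interest | Payment | End bal
1 | $49,509.51 | $990.19 | $6,436.57 | $44,063.13
2 | $44,063.13 | $881.26 | $9,111.52 | $35,832.87

$9,111.52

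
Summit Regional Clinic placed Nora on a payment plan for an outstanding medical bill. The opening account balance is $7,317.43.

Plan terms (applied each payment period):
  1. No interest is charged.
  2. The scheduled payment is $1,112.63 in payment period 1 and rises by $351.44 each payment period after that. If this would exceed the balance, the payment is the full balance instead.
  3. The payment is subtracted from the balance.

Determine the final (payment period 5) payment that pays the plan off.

$758.27

# | Opening | Payment | End bal
1 | $7,317.43 | $1,112.63 | $6,204.80
2 | $6,204.80 | $1,464.07 | $4,740.73
3 | $4,740.73 | $1,815.51 | $2,925.22
4 | $2,925.22 | $2,166.95 | $758.27
5 | $758.27 | $758.27 | $0.00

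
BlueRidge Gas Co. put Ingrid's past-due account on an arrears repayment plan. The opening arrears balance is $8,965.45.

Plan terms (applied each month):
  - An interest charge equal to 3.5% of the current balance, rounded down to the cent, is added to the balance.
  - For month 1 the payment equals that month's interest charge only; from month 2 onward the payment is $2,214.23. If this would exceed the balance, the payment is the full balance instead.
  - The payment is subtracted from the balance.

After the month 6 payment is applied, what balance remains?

Month 1: opening $8,965.45; interest $313.79 → $9,279.24; payment $313.79; balance $8,965.45
Month 2: opening $8,965.45; interest $313.79 → $9,279.24; payment $2,214.23; balance $7,065.01
Month 3: opening $7,065.01; interest $247.27 → $7,312.28; payment $2,214.23; balance $5,098.05
Month 4: opening $5,098.05; interest $178.43 → $5,276.48; payment $2,214.23; balance $3,062.25
Month 5: opening $3,062.25; interest $107.17 → $3,169.42; payment $2,214.23; balance $955.19
Month 6: opening $955.19; interest $33.43 → $988.62; payment $988.62; balance $0.00

$0.00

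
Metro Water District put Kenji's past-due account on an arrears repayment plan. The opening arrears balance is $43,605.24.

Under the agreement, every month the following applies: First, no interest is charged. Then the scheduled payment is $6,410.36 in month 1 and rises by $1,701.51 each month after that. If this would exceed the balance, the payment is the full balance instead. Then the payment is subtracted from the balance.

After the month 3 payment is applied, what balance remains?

# | Opening | Payment | End bal
1 | $43,605.24 | $6,410.36 | $37,194.88
2 | $37,194.88 | $8,111.87 | $29,083.01
3 | $29,083.01 | $9,813.38 | $19,269.63

$19,269.63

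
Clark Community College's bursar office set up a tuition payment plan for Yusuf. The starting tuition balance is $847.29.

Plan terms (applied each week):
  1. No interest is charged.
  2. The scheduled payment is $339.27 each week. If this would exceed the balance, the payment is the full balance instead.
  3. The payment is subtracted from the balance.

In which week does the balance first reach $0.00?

Week 1: opening $847.29; payment $339.27; balance $508.02
Week 2: opening $508.02; payment $339.27; balance $168.75
Week 3: opening $168.75; payment $168.75; balance $0.00
Balance reaches $0.00 in week 3.

3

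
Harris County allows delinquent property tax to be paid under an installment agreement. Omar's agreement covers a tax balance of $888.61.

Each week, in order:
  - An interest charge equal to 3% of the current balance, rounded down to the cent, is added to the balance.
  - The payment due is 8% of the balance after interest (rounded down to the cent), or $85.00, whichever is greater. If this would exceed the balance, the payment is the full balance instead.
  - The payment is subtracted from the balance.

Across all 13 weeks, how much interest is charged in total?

Week 1: $888.61 +$26.65 interest = $915.26; pay $85.00 → $830.26
Week 2: $830.26 +$24.90 interest = $855.16; pay $85.00 → $770.16
Week 3: $770.16 +$23.10 interest = $793.26; pay $85.00 → $708.26
Week 4: $708.26 +$21.24 interest = $729.50; pay $85.00 → $644.50
Week 5: $644.50 +$19.33 interest = $663.83; pay $85.00 → $578.83
Week 6: $578.83 +$17.36 interest = $596.19; pay $85.00 → $511.19
Week 7: $511.19 +$15.33 interest = $526.52; pay $85.00 → $441.52
Week 8: $441.52 +$13.24 interest = $454.76; pay $85.00 → $369.76
Week 9: $369.76 +$11.09 interest = $380.85; pay $85.00 → $295.85
Week 10: $295.85 +$8.87 interest = $304.72; pay $85.00 → $219.72
Week 11: $219.72 +$6.59 interest = $226.31; pay $85.00 → $141.31
Week 12: $141.31 +$4.23 interest = $145.54; pay $85.00 → $60.54
Week 13: $60.54 +$1.81 interest = $62.35; pay $62.35 → $0.00
Total interest: $26.65 + $24.90 + $23.10 + $21.24 + $19.33 + $17.36 + $15.33 + $13.24 + $11.09 + $8.87 + $6.59 + $4.23 + $1.81 = $193.74

$193.74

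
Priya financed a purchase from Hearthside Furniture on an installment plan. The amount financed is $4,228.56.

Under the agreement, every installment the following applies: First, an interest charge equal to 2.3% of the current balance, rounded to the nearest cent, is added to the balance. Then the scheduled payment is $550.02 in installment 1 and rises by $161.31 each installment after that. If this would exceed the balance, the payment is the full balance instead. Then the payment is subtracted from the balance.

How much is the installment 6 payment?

$212.33

# | Opening | Interest | Payment | End bal
1 | $4,228.56 | $97.26 | $550.02 | $3,775.80
2 | $3,775.80 | $86.84 | $711.33 | $3,151.31
3 | $3,151.31 | $72.48 | $872.64 | $2,351.15
4 | $2,351.15 | $54.08 | $1,033.95 | $1,371.28
5 | $1,371.28 | $31.54 | $1,195.26 | $207.56
6 | $207.56 | $4.77 | $212.33 | $0.00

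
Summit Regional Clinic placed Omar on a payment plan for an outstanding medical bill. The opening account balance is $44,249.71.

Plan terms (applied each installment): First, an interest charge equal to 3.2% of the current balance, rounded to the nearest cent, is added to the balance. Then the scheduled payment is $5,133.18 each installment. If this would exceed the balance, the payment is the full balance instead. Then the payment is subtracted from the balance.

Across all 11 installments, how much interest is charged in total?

Installment 1: opening $44,249.71; interest $1,415.99 → $45,665.70; payment $5,133.18; balance $40,532.52
Installment 2: opening $40,532.52; interest $1,297.04 → $41,829.56; payment $5,133.18; balance $36,696.38
Installment 3: opening $36,696.38; interest $1,174.28 → $37,870.66; payment $5,133.18; balance $32,737.48
Installment 4: opening $32,737.48; interest $1,047.60 → $33,785.08; payment $5,133.18; balance $28,651.90
Installment 5: opening $28,651.90; interest $916.86 → $29,568.76; payment $5,133.18; balance $24,435.58
Installment 6: opening $24,435.58; interest $781.94 → $25,217.52; payment $5,133.18; balance $20,084.34
Installment 7: opening $20,084.34; interest $642.70 → $20,727.04; payment $5,133.18; balance $15,593.86
Installment 8: opening $15,593.86; interest $499.00 → $16,092.86; payment $5,133.18; balance $10,959.68
Installment 9: opening $10,959.68; interest $350.71 → $11,310.39; payment $5,133.18; balance $6,177.21
Installment 10: opening $6,177.21; interest $197.67 → $6,374.88; payment $5,133.18; balance $1,241.70
Installment 11: opening $1,241.70; interest $39.73 → $1,281.43; payment $1,281.43; balance $0.00
Total interest: $1,415.99 + $1,297.04 + $1,174.28 + $1,047.60 + $916.86 + $781.94 + $642.70 + $499.00 + $350.71 + $197.67 + $39.73 = $8,363.52

$8,363.52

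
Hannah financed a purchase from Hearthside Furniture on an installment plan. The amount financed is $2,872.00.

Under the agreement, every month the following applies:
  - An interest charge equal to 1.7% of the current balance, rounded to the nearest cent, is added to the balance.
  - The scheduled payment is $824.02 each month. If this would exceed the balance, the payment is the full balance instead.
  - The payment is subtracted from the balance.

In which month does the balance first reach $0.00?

4

Month 1: $2,872.00 +$48.82 interest = $2,920.82; pay $824.02 → $2,096.80
Month 2: $2,096.80 +$35.65 interest = $2,132.45; pay $824.02 → $1,308.43
Month 3: $1,308.43 +$22.24 interest = $1,330.67; pay $824.02 → $506.65
Month 4: $506.65 +$8.61 interest = $515.26; pay $515.26 → $0.00
Balance reaches $0.00 in month 4.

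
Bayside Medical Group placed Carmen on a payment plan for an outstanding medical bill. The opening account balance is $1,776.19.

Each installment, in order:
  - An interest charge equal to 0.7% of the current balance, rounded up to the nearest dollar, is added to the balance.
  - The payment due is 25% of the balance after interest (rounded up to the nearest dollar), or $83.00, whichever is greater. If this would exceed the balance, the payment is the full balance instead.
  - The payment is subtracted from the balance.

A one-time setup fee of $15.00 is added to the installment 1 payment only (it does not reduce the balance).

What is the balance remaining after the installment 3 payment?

Installment 1: $1,776.19 +$13.00 interest = $1,789.19; pay $448.00 (+ $15.00 fee) → $1,341.19
Installment 2: $1,341.19 +$10.00 interest = $1,351.19; pay $338.00 → $1,013.19
Installment 3: $1,013.19 +$8.00 interest = $1,021.19; pay $256.00 → $765.19

$765.19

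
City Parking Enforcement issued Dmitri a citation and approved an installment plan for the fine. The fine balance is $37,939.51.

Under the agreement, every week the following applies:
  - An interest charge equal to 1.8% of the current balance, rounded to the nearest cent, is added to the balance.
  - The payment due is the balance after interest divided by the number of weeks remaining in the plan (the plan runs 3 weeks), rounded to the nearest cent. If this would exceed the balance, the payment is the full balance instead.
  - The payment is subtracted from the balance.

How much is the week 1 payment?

Week 1: $37,939.51 +$682.91 interest = $38,622.42; pay $12,874.14 → $25,748.28

$12,874.14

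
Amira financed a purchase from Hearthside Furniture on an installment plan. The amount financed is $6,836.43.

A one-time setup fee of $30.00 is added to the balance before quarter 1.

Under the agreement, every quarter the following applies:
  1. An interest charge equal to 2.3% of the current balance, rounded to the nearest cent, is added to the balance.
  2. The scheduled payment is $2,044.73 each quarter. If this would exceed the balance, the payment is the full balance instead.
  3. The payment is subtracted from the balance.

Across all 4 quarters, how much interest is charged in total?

# | Opening | Interest | Payment | End bal
1 | $6,866.43 | $157.93 | $2,044.73 | $4,979.63
2 | $4,979.63 | $114.53 | $2,044.73 | $3,049.43
3 | $3,049.43 | $70.14 | $2,044.73 | $1,074.84
4 | $1,074.84 | $24.72 | $1,099.56 | $0.00
Total interest: $157.93 + $114.53 + $70.14 + $24.72 = $367.32

$367.32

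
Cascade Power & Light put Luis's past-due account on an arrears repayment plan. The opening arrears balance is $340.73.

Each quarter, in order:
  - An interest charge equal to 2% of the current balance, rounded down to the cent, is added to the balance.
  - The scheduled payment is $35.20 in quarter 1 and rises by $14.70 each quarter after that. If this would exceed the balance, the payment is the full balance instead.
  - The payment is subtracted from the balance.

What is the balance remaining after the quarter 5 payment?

Quarter 1: opening $340.73; interest $6.81 → $347.54; payment $35.20; balance $312.34
Quarter 2: opening $312.34; interest $6.24 → $318.58; payment $49.90; balance $268.68
Quarter 3: opening $268.68; interest $5.37 → $274.05; payment $64.60; balance $209.45
Quarter 4: opening $209.45; interest $4.18 → $213.63; payment $79.30; balance $134.33
Quarter 5: opening $134.33; interest $2.68 → $137.01; payment $94.00; balance $43.01

$43.01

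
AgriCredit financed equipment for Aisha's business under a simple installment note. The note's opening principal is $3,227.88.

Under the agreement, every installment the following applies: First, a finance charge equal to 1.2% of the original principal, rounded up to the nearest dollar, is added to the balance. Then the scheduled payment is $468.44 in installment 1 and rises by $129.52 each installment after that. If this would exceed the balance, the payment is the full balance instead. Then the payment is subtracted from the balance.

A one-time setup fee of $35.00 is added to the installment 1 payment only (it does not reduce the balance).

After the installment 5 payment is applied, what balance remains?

# | Opening | Interest | Payment | Fee | End bal
1 | $3,227.88 | $39.00 | $468.44 | $35.00 | $2,798.44
2 | $2,798.44 | $39.00 | $597.96 | — | $2,239.48
3 | $2,239.48 | $39.00 | $727.48 | — | $1,551.00
4 | $1,551.00 | $39.00 | $857.00 | — | $733.00
5 | $733.00 | $39.00 | $772.00 | — | $0.00

$0.00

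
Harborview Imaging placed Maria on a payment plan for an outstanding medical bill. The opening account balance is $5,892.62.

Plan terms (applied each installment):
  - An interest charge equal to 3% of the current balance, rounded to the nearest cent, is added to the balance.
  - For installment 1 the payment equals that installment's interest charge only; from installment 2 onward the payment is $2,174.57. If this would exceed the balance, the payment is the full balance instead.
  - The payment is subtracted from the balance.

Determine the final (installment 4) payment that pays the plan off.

$1,892.21

Installment 1: $5,892.62 +$176.78 interest = $6,069.40; pay $176.78 → $5,892.62
Installment 2: $5,892.62 +$176.78 interest = $6,069.40; pay $2,174.57 → $3,894.83
Installment 3: $3,894.83 +$116.84 interest = $4,011.67; pay $2,174.57 → $1,837.10
Installment 4: $1,837.10 +$55.11 interest = $1,892.21; pay $1,892.21 → $0.00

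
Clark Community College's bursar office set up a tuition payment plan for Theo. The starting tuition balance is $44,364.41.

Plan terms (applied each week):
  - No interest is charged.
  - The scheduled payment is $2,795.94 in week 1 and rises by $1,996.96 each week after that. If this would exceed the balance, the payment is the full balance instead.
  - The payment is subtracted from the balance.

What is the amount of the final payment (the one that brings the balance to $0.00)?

$10,415.11

Week 1: opening $44,364.41; payment $2,795.94; balance $41,568.47
Week 2: opening $41,568.47; payment $4,792.90; balance $36,775.57
Week 3: opening $36,775.57; payment $6,789.86; balance $29,985.71
Week 4: opening $29,985.71; payment $8,786.82; balance $21,198.89
Week 5: opening $21,198.89; payment $10,783.78; balance $10,415.11
Week 6: opening $10,415.11; payment $10,415.11; balance $0.00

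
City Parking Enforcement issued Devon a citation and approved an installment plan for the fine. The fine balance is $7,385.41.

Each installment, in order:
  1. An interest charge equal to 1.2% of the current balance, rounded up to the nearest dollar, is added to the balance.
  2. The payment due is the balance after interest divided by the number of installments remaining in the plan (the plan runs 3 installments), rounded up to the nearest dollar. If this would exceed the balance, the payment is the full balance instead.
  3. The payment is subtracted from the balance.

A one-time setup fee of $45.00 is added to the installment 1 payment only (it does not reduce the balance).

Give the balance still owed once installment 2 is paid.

Installment 1: $7,385.41 +$89.00 interest = $7,474.41; pay $2,492.00 (+ $45.00 fee) → $4,982.41
Installment 2: $4,982.41 +$60.00 interest = $5,042.41; pay $2,522.00 → $2,520.41

$2,520.41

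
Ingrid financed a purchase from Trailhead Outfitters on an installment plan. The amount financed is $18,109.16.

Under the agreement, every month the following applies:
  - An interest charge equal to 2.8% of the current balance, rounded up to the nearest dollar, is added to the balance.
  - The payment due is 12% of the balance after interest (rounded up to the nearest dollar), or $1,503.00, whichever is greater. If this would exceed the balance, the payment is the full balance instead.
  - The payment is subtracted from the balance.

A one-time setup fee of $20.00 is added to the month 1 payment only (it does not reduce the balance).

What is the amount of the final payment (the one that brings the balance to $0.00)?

$423.16

Month 1: opening $18,109.16; interest $508.00 → $18,617.16; payment $2,235.00 (+ $20.00 fee); balance $16,382.16
Month 2: opening $16,382.16; interest $459.00 → $16,841.16; payment $2,021.00; balance $14,820.16
Month 3: opening $14,820.16; interest $415.00 → $15,235.16; payment $1,829.00; balance $13,406.16
Month 4: opening $13,406.16; interest $376.00 → $13,782.16; payment $1,654.00; balance $12,128.16
Month 5: opening $12,128.16; interest $340.00 → $12,468.16; payment $1,503.00; balance $10,965.16
Month 6: opening $10,965.16; interest $308.00 → $11,273.16; payment $1,503.00; balance $9,770.16
Month 7: opening $9,770.16; interest $274.00 → $10,044.16; payment $1,503.00; balance $8,541.16
Month 8: opening $8,541.16; interest $240.00 → $8,781.16; payment $1,503.00; balance $7,278.16
Month 9: opening $7,278.16; interest $204.00 → $7,482.16; payment $1,503.00; balance $5,979.16
Month 10: opening $5,979.16; interest $168.00 → $6,147.16; payment $1,503.00; balance $4,644.16
Month 11: opening $4,644.16; interest $131.00 → $4,775.16; payment $1,503.00; balance $3,272.16
Month 12: opening $3,272.16; interest $92.00 → $3,364.16; payment $1,503.00; balance $1,861.16
Month 13: opening $1,861.16; interest $53.00 → $1,914.16; payment $1,503.00; balance $411.16
Month 14: opening $411.16; interest $12.00 → $423.16; payment $423.16; balance $0.00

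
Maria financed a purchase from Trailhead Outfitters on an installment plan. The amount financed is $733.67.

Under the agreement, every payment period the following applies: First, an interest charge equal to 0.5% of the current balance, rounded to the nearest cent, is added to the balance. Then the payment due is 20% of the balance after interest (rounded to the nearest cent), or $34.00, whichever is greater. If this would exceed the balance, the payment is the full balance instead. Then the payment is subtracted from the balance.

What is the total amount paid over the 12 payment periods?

$750.64

# | Opening | Interest | Payment | End bal
1 | $733.67 | $3.67 | $147.47 | $589.87
2 | $589.87 | $2.95 | $118.56 | $474.26
3 | $474.26 | $2.37 | $95.33 | $381.30
4 | $381.30 | $1.91 | $76.64 | $306.57
5 | $306.57 | $1.53 | $61.62 | $246.48
6 | $246.48 | $1.23 | $49.54 | $198.17
7 | $198.17 | $0.99 | $39.83 | $159.33
8 | $159.33 | $0.80 | $34.00 | $126.13
9 | $126.13 | $0.63 | $34.00 | $92.76
10 | $92.76 | $0.46 | $34.00 | $59.22
11 | $59.22 | $0.30 | $34.00 | $25.52
12 | $25.52 | $0.13 | $25.65 | $0.00
Total paid: $750.64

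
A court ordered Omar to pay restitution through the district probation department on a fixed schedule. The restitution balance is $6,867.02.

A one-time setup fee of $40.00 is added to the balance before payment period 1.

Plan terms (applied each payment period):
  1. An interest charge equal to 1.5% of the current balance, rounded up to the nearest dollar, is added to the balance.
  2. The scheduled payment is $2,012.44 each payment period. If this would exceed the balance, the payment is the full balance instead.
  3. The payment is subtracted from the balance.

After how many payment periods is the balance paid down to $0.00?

4

Payment period 1: opening $6,907.02; interest $104.00 → $7,011.02; payment $2,012.44; balance $4,998.58
Payment period 2: opening $4,998.58; interest $75.00 → $5,073.58; payment $2,012.44; balance $3,061.14
Payment period 3: opening $3,061.14; interest $46.00 → $3,107.14; payment $2,012.44; balance $1,094.70
Payment period 4: opening $1,094.70; interest $17.00 → $1,111.70; payment $1,111.70; balance $0.00
Balance reaches $0.00 in payment period 4.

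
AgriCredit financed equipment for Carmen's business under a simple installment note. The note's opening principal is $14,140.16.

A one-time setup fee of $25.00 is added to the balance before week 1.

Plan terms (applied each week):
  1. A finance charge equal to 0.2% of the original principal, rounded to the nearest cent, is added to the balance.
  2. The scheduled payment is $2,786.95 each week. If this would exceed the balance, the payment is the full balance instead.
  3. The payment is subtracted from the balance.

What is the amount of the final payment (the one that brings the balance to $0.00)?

$400.09

Week 1: opening $14,165.16; interest $28.28 → $14,193.44; payment $2,786.95; balance $11,406.49
Week 2: opening $11,406.49; interest $28.28 → $11,434.77; payment $2,786.95; balance $8,647.82
Week 3: opening $8,647.82; interest $28.28 → $8,676.10; payment $2,786.95; balance $5,889.15
Week 4: opening $5,889.15; interest $28.28 → $5,917.43; payment $2,786.95; balance $3,130.48
Week 5: opening $3,130.48; interest $28.28 → $3,158.76; payment $2,786.95; balance $371.81
Week 6: opening $371.81; interest $28.28 → $400.09; payment $400.09; balance $0.00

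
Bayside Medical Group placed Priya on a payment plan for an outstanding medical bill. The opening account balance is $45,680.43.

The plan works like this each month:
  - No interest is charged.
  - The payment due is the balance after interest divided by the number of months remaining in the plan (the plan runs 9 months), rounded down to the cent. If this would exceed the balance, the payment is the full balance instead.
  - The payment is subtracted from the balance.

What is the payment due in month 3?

Month 1: opening $45,680.43; payment $5,075.60; balance $40,604.83
Month 2: opening $40,604.83; payment $5,075.60; balance $35,529.23
Month 3: opening $35,529.23; payment $5,075.60; balance $30,453.63

$5,075.60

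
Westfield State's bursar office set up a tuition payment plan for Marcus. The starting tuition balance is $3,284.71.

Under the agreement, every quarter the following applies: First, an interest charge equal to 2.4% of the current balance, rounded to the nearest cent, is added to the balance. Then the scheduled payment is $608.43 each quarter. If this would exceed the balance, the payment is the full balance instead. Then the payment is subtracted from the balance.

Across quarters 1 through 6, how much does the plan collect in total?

$3,560.84

# | Opening | Interest | Payment | End bal
1 | $3,284.71 | $78.83 | $608.43 | $2,755.11
2 | $2,755.11 | $66.12 | $608.43 | $2,212.80
3 | $2,212.80 | $53.11 | $608.43 | $1,657.48
4 | $1,657.48 | $39.78 | $608.43 | $1,088.83
5 | $1,088.83 | $26.13 | $608.43 | $506.53
6 | $506.53 | $12.16 | $518.69 | $0.00
Total paid: $3,560.84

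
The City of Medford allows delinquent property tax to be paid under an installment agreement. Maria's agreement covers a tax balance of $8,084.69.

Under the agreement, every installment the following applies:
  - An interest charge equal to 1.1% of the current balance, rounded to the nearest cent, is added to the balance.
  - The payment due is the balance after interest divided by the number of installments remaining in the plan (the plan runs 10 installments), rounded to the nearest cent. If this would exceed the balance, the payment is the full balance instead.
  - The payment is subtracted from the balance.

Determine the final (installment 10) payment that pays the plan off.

Installment 1: opening $8,084.69; interest $88.93 → $8,173.62; payment $817.36; balance $7,356.26
Installment 2: opening $7,356.26; interest $80.92 → $7,437.18; payment $826.35; balance $6,610.83
Installment 3: opening $6,610.83; interest $72.72 → $6,683.55; payment $835.44; balance $5,848.11
Installment 4: opening $5,848.11; interest $64.33 → $5,912.44; payment $844.63; balance $5,067.81
Installment 5: opening $5,067.81; interest $55.75 → $5,123.56; payment $853.93; balance $4,269.63
Installment 6: opening $4,269.63; interest $46.97 → $4,316.60; payment $863.32; balance $3,453.28
Installment 7: opening $3,453.28; interest $37.99 → $3,491.27; payment $872.82; balance $2,618.45
Installment 8: opening $2,618.45; interest $28.80 → $2,647.25; payment $882.42; balance $1,764.83
Installment 9: opening $1,764.83; interest $19.41 → $1,784.24; payment $892.12; balance $892.12
Installment 10: opening $892.12; interest $9.81 → $901.93; payment $901.93; balance $0.00

$901.93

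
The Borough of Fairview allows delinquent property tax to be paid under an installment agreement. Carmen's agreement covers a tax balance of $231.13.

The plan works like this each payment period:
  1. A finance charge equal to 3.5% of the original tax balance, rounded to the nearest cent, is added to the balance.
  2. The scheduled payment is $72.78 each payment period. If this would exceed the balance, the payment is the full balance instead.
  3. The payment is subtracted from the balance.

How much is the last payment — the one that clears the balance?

# | Opening | Interest | Payment | End bal
1 | $231.13 | $8.09 | $72.78 | $166.44
2 | $166.44 | $8.09 | $72.78 | $101.75
3 | $101.75 | $8.09 | $72.78 | $37.06
4 | $37.06 | $8.09 | $45.15 | $0.00

$45.15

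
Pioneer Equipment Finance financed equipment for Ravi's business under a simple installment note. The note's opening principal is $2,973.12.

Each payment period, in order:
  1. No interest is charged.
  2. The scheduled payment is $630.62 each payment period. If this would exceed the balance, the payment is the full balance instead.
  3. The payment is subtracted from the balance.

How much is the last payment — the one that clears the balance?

$450.64

Payment period 1: $2,973.12 − $630.62 → $2,342.50
Payment period 2: $2,342.50 − $630.62 → $1,711.88
Payment period 3: $1,711.88 − $630.62 → $1,081.26
Payment period 4: $1,081.26 − $630.62 → $450.64
Payment period 5: $450.64 − $450.64 → $0.00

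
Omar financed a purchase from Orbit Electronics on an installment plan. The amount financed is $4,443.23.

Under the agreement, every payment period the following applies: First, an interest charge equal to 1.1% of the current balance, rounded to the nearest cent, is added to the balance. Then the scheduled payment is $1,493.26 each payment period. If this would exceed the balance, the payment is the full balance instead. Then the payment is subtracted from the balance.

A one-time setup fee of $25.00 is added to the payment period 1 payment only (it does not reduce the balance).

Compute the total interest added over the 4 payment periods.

$99.47

Payment period 1: opening $4,443.23; interest $48.88 → $4,492.11; payment $1,493.26 (+ $25.00 fee); balance $2,998.85
Payment period 2: opening $2,998.85; interest $32.99 → $3,031.84; payment $1,493.26; balance $1,538.58
Payment period 3: opening $1,538.58; interest $16.92 → $1,555.50; payment $1,493.26; balance $62.24
Payment period 4: opening $62.24; interest $0.68 → $62.92; payment $62.92; balance $0.00
Total interest: $48.88 + $32.99 + $16.92 + $0.68 = $99.47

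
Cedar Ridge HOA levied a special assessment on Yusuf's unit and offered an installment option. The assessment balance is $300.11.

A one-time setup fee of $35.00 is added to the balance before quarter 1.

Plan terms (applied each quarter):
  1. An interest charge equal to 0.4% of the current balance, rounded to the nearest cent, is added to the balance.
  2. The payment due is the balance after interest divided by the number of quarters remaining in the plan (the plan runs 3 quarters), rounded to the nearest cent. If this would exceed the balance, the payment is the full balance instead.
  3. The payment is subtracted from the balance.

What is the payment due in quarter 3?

$113.05

Quarter 1: $335.11 +$1.34 interest = $336.45; pay $112.15 → $224.30
Quarter 2: $224.30 +$0.90 interest = $225.20; pay $112.60 → $112.60
Quarter 3: $112.60 +$0.45 interest = $113.05; pay $113.05 → $0.00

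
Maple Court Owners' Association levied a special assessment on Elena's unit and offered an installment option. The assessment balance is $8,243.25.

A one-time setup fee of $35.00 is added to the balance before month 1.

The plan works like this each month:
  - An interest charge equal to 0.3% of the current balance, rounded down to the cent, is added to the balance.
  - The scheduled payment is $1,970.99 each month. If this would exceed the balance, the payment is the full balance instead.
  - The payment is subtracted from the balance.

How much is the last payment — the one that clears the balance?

$459.88

Month 1: $8,278.25 +$24.83 interest = $8,303.08; pay $1,970.99 → $6,332.09
Month 2: $6,332.09 +$18.99 interest = $6,351.08; pay $1,970.99 → $4,380.09
Month 3: $4,380.09 +$13.14 interest = $4,393.23; pay $1,970.99 → $2,422.24
Month 4: $2,422.24 +$7.26 interest = $2,429.50; pay $1,970.99 → $458.51
Month 5: $458.51 +$1.37 interest = $459.88; pay $459.88 → $0.00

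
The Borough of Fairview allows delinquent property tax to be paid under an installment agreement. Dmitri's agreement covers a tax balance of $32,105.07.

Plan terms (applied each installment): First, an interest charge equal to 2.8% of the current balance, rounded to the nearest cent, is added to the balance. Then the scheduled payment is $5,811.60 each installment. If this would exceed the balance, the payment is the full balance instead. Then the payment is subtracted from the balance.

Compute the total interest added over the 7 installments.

$3,265.31

Installment 1: opening $32,105.07; interest $898.94 → $33,004.01; payment $5,811.60; balance $27,192.41
Installment 2: opening $27,192.41; interest $761.39 → $27,953.80; payment $5,811.60; balance $22,142.20
Installment 3: opening $22,142.20; interest $619.98 → $22,762.18; payment $5,811.60; balance $16,950.58
Installment 4: opening $16,950.58; interest $474.62 → $17,425.20; payment $5,811.60; balance $11,613.60
Installment 5: opening $11,613.60; interest $325.18 → $11,938.78; payment $5,811.60; balance $6,127.18
Installment 6: opening $6,127.18; interest $171.56 → $6,298.74; payment $5,811.60; balance $487.14
Installment 7: opening $487.14; interest $13.64 → $500.78; payment $500.78; balance $0.00
Total interest: $898.94 + $761.39 + $619.98 + $474.62 + $325.18 + $171.56 + $13.64 = $3,265.31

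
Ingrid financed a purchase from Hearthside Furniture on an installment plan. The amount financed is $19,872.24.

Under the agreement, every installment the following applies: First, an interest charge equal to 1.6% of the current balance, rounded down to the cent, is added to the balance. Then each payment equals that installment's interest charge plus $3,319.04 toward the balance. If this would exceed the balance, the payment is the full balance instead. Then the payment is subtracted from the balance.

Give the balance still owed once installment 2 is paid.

Installment 1: opening $19,872.24; interest $317.95 → $20,190.19; payment $3,636.99; balance $16,553.20
Installment 2: opening $16,553.20; interest $264.85 → $16,818.05; payment $3,583.89; balance $13,234.16

$13,234.16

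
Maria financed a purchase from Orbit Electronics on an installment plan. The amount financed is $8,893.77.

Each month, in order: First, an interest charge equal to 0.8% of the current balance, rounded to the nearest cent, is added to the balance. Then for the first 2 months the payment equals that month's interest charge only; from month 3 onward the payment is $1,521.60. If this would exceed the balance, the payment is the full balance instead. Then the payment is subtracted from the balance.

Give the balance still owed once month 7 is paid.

Month 1: opening $8,893.77; interest $71.15 → $8,964.92; payment $71.15; balance $8,893.77
Month 2: opening $8,893.77; interest $71.15 → $8,964.92; payment $71.15; balance $8,893.77
Month 3: opening $8,893.77; interest $71.15 → $8,964.92; payment $1,521.60; balance $7,443.32
Month 4: opening $7,443.32; interest $59.55 → $7,502.87; payment $1,521.60; balance $5,981.27
Month 5: opening $5,981.27; interest $47.85 → $6,029.12; payment $1,521.60; balance $4,507.52
Month 6: opening $4,507.52; interest $36.06 → $4,543.58; payment $1,521.60; balance $3,021.98
Month 7: opening $3,021.98; interest $24.18 → $3,046.16; payment $1,521.60; balance $1,524.56

$1,524.56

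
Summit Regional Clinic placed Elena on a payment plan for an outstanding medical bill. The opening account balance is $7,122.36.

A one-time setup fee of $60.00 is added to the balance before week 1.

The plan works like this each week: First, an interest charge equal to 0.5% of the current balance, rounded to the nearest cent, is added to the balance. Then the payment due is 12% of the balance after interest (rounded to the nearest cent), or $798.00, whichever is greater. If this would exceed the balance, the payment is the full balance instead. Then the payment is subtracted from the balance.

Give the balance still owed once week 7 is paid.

Week 1: opening $7,182.36; interest $35.91 → $7,218.27; payment $866.19; balance $6,352.08
Week 2: opening $6,352.08; interest $31.76 → $6,383.84; payment $798.00; balance $5,585.84
Week 3: opening $5,585.84; interest $27.93 → $5,613.77; payment $798.00; balance $4,815.77
Week 4: opening $4,815.77; interest $24.08 → $4,839.85; payment $798.00; balance $4,041.85
Week 5: opening $4,041.85; interest $20.21 → $4,062.06; payment $798.00; balance $3,264.06
Week 6: opening $3,264.06; interest $16.32 → $3,280.38; payment $798.00; balance $2,482.38
Week 7: opening $2,482.38; interest $12.41 → $2,494.79; payment $798.00; balance $1,696.79

$1,696.79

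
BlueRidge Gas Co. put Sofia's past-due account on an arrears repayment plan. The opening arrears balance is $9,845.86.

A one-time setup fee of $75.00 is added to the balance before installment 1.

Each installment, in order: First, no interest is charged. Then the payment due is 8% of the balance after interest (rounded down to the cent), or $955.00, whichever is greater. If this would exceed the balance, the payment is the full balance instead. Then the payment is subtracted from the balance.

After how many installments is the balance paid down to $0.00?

11

Installment 1: opening $9,920.86; payment $955.00; balance $8,965.86
Installment 2: opening $8,965.86; payment $955.00; balance $8,010.86
Installment 3: opening $8,010.86; payment $955.00; balance $7,055.86
Installment 4: opening $7,055.86; payment $955.00; balance $6,100.86
Installment 5: opening $6,100.86; payment $955.00; balance $5,145.86
Installment 6: opening $5,145.86; payment $955.00; balance $4,190.86
Installment 7: opening $4,190.86; payment $955.00; balance $3,235.86
Installment 8: opening $3,235.86; payment $955.00; balance $2,280.86
Installment 9: opening $2,280.86; payment $955.00; balance $1,325.86
Installment 10: opening $1,325.86; payment $955.00; balance $370.86
Installment 11: opening $370.86; payment $370.86; balance $0.00
Balance reaches $0.00 in installment 11.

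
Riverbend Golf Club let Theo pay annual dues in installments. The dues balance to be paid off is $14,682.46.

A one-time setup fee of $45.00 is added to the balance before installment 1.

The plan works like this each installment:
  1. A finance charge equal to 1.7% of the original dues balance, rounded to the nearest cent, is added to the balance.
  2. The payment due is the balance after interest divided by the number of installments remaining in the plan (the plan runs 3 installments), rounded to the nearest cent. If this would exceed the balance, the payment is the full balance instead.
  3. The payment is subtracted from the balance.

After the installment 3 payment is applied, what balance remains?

$0.00

Installment 1: $14,727.46 +$249.60 interest = $14,977.06; pay $4,992.35 → $9,984.71
Installment 2: $9,984.71 +$249.60 interest = $10,234.31; pay $5,117.16 → $5,117.15
Installment 3: $5,117.15 +$249.60 interest = $5,366.75; pay $5,366.75 → $0.00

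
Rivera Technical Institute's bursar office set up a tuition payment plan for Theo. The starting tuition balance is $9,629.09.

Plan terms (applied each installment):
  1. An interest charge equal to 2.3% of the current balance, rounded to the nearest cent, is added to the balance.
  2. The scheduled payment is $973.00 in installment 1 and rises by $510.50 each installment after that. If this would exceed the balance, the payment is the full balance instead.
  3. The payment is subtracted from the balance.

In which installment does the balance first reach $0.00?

Installment 1: opening $9,629.09; interest $221.47 → $9,850.56; payment $973.00; balance $8,877.56
Installment 2: opening $8,877.56; interest $204.18 → $9,081.74; payment $1,483.50; balance $7,598.24
Installment 3: opening $7,598.24; interest $174.76 → $7,773.00; payment $1,994.00; balance $5,779.00
Installment 4: opening $5,779.00; interest $132.92 → $5,911.92; payment $2,504.50; balance $3,407.42
Installment 5: opening $3,407.42; interest $78.37 → $3,485.79; payment $3,015.00; balance $470.79
Installment 6: opening $470.79; interest $10.83 → $481.62; payment $481.62; balance $0.00
Balance reaches $0.00 in installment 6.

6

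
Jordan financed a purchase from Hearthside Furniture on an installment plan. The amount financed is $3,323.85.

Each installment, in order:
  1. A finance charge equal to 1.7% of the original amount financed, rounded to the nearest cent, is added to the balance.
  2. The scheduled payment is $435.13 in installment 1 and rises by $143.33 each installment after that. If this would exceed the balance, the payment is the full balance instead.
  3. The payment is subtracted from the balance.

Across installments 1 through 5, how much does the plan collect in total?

$3,606.40

# | Opening | Interest | Payment | End bal
1 | $3,323.85 | $56.51 | $435.13 | $2,945.23
2 | $2,945.23 | $56.51 | $578.46 | $2,423.28
3 | $2,423.28 | $56.51 | $721.79 | $1,758.00
4 | $1,758.00 | $56.51 | $865.12 | $949.39
5 | $949.39 | $56.51 | $1,005.90 | $0.00
Total paid: $3,606.40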